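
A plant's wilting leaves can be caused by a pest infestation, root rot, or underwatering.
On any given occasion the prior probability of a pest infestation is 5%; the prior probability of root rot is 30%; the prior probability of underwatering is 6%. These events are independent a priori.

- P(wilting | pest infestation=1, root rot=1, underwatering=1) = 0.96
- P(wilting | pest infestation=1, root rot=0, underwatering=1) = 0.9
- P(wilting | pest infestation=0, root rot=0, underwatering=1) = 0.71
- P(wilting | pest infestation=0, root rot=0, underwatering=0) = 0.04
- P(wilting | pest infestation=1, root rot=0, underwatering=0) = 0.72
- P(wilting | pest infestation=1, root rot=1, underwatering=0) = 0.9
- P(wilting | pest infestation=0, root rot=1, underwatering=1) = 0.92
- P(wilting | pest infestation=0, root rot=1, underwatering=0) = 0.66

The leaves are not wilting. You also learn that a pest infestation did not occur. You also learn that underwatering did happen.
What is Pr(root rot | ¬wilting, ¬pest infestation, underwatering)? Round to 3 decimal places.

Numerator (weight on configurations with root rot): 0.08·0.3 = 0.024000
The normalizing constant is 0.29·0.7 + 0.08·0.3 = 0.227000
P(root rot | ¬wilting, ¬pest infestation, underwatering) = 0.024000/0.227000 ≈ 0.106

Pr(root rot | ¬wilting, ¬pest infestation, underwatering) ≈ 0.106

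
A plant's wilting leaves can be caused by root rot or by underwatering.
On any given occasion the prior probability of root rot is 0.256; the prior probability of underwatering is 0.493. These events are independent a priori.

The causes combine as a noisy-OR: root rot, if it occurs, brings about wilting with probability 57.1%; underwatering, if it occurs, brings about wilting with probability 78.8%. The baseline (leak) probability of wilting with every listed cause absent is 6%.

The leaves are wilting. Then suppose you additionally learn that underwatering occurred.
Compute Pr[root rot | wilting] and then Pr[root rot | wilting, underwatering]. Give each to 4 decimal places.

Pr[root rot | wilting] ≈ 0.3788; Pr[root rot | wilting, underwatering] ≈ 0.2821

Under noisy-OR, P(wilting | causes) = 1 − (1−0.06)·∏(1−qᵢ) over the active causes.
By total probability over the 4 (root rot, underwatering) configurations:
  P(wilting) = 0.06×0.744×0.507 + 0.80072×0.744×0.493 + 0.59674×0.256×0.507 + 0.914509×0.256×0.493
        = 0.022632 + 0.293698 + 0.077452 + 0.115418 = 0.509200
The terms with root rot present sum to 0.192870, so
  P(root rot | wilting) = 0.192870 / 0.509200 ≈ 0.3788

Now also conditioning on underwatering=true:
Sum P(wilting|·) weighted by the priors over both values of root rot:
  P(wilting | underwatering) = 0.80072×0.744 + 0.914509×0.256
        = 0.595736 + 0.234114 = 0.829850
Configurations with root rot contribute 0.234114, so
  P(root rot | wilting, underwatering) = 0.234114 / 0.829850 ≈ 0.2821
— underwatering explains away the evidence for root rot.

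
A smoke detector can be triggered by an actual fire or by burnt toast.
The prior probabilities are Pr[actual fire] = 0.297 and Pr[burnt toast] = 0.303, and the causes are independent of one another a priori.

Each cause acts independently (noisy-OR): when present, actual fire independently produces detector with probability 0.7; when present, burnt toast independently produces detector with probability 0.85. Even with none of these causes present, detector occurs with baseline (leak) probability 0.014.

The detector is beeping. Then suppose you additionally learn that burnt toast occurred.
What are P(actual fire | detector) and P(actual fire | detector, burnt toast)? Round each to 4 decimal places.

Under noisy-OR, P(detector | causes) = 1 − (1−0.014)·∏(1−qᵢ) over the active causes.
Weight on actual fire=true, given the evidence: 0.145776 + 0.085998 = 0.231774
Denominator P(detector): 0.014·0.703·0.697 + 0.8521·0.703·0.303 + 0.7042·0.297·0.697 + 0.95563·0.297·0.303 = 0.420139
P(actual fire | detector) = 0.231774/0.420139 ≈ 0.5517

Now condition on the additional information:
Numerator (weight on configurations with actual fire): 0.95563*0.297 = 0.283822
Denominator P(detector | burnt toast): 0.8521*0.703 + 0.95563*0.297 = 0.882848
P(actual fire | detector, burnt toast) = 0.283822/0.882848 ≈ 0.3215

P(actual fire | detector) ≈ 0.5517; P(actual fire | detector, burnt toast) ≈ 0.3215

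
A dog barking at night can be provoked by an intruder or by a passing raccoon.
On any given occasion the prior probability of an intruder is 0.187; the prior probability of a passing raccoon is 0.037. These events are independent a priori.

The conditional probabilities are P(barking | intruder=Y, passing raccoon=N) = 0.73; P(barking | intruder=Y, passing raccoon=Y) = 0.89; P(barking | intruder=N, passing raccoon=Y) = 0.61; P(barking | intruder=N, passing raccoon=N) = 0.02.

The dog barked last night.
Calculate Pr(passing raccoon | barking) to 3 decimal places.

Pr(passing raccoon | barking) ≈ 0.143

By total probability over the 4 (intruder, passing raccoon) configurations:
  P(barking) = 0.02×0.813×0.963 + 0.61×0.813×0.037 + 0.73×0.187×0.963 + 0.89×0.187×0.037
        = 0.015658 + 0.018349 + 0.131459 + 0.006158 = 0.171624
Keeping only the passing raccoon-present terms gives 0.024507, so
  P(passing raccoon | barking) = 0.024507 / 0.171624 ≈ 0.143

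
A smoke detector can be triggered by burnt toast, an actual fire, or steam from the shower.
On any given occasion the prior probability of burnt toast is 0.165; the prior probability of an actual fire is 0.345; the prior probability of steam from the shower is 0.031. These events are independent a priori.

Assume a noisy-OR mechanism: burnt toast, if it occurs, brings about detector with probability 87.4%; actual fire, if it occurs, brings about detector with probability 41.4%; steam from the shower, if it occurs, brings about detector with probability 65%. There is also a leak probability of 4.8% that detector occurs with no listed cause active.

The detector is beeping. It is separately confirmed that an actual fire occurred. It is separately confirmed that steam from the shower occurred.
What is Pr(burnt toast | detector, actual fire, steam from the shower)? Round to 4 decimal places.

Under noisy-OR, P(detector | causes) = 1 − (1−0.048)·∏(1−qᵢ) over the active causes.
P(detector | actual fire, steam from the shower) = 0.804745·0.835 + 0.975398·0.165 = 0.671962 + 0.160941 = 0.832903
The burnt toast-present share is 0.975398·0.165 = 0.160941.
P(burnt toast | detector, actual fire, steam from the shower) = 0.160941 / 0.832903 ≈ 0.1932

Pr(burnt toast | detector, actual fire, steam from the shower) ≈ 0.1932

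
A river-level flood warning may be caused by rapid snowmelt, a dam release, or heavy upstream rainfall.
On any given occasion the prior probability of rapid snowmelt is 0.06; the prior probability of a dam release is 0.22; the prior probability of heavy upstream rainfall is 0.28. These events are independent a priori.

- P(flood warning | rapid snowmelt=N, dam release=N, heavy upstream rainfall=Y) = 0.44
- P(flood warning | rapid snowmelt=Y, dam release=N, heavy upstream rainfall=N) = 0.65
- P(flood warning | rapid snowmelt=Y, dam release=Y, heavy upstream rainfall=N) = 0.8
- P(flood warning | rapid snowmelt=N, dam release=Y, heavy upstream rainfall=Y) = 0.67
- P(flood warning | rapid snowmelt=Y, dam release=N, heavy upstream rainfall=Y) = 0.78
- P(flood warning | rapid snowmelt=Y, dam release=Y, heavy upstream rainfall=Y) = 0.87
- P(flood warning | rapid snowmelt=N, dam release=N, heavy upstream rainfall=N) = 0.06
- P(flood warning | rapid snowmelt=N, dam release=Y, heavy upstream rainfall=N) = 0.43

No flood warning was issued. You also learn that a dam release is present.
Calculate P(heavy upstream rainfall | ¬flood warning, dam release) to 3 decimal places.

P(¬flood warning | dam release) = 0.57·0.94·0.72 + 0.33·0.94·0.28 + 0.2·0.06·0.72 + 0.13·0.06·0.28 = 0.385776 + 0.086856 + 0.008640 + 0.002184 = 0.483456
Restricting to configurations with heavy upstream rainfall present: 0.086856 + 0.002184 = 0.089040.
So P(heavy upstream rainfall | ¬flood warning, dam release) = 0.089040/0.483456 ≈ 0.184.

P(heavy upstream rainfall | ¬flood warning, dam release) ≈ 0.184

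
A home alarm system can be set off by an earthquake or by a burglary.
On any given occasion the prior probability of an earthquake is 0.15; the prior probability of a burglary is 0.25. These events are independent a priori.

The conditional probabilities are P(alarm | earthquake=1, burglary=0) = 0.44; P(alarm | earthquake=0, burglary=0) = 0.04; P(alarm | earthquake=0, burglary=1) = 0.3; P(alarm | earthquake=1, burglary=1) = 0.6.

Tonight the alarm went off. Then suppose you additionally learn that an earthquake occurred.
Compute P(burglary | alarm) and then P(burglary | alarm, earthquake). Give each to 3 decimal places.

P(burglary | alarm) ≈ 0.535; P(burglary | alarm, earthquake) ≈ 0.312

P(alarm) = 0.04·0.85·0.75 + 0.3·0.85·0.25 + 0.44·0.15·0.75 + 0.6·0.15·0.25 = 0.025500 + 0.063750 + 0.049500 + 0.022500 = 0.161250
Restricting to configurations with burglary present: 0.063750 + 0.022500 = 0.086250.
P(burglary | alarm) = 0.086250 / 0.161250 ≈ 0.535

With the extra evidence:
P(alarm | earthquake) = 0.44×0.75 + 0.6×0.25 = 0.330000 + 0.150000 = 0.480000
The burglary-present share is 0.6×0.25 = 0.150000.
P(burglary | alarm, earthquake) = 0.150000 / 0.480000 ≈ 0.312
This is intercausal reasoning (explaining away): once earthquake accounts for the alarm, burglary becomes less likely.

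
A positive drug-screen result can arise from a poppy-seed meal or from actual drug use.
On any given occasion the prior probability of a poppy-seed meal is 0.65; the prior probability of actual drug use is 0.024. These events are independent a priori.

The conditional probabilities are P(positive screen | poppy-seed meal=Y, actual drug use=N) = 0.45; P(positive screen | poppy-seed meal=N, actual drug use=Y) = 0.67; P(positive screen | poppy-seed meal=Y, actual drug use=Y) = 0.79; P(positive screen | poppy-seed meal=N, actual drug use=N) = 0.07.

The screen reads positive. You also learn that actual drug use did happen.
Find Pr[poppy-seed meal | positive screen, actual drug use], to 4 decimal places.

P(positive screen | actual drug use) = 0.67×0.35 + 0.79×0.65 = 0.234500 + 0.513500 = 0.748000
Restricting to configurations with poppy-seed meal present: 0.79×0.65 = 0.513500.
Hence the posterior is 0.513500/0.748000 ≈ 0.6865.

Pr[poppy-seed meal | positive screen, actual drug use] ≈ 0.6865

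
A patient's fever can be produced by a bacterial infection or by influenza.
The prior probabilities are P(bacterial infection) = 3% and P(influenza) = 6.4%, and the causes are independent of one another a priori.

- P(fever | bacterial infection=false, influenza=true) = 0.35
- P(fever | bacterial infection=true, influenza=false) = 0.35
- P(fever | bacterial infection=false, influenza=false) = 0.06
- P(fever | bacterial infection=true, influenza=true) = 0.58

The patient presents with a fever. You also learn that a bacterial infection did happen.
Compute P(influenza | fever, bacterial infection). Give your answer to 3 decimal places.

P(influenza | fever, bacterial infection) ≈ 0.102

P(fever | bacterial infection) = 0.35·0.936 + 0.58·0.064 = 0.327600 + 0.037120 = 0.364720
Of this, 0.037120 comes from 0.58·0.064 (the influenza=true cases).
P(influenza | fever, bacterial infection) = 0.037120 / 0.364720 ≈ 0.102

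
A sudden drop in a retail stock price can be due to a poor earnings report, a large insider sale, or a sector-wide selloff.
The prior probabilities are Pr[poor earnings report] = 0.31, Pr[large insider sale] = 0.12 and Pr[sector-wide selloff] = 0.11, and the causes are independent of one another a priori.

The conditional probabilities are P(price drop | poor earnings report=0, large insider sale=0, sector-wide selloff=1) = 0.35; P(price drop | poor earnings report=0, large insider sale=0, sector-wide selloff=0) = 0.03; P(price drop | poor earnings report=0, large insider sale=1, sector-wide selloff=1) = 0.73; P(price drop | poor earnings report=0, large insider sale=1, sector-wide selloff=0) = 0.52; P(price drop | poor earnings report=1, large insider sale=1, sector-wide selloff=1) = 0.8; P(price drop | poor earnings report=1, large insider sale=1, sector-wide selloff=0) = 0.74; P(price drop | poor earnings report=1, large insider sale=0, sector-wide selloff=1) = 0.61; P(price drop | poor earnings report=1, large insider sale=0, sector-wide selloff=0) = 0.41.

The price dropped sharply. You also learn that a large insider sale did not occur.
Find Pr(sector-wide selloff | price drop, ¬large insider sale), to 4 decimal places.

Pr(sector-wide selloff | price drop, ¬large insider sale) ≈ 0.2648

P(price drop | ¬large insider sale) = 0.03·0.69·0.89 + 0.35·0.69·0.11 + 0.41·0.31·0.89 + 0.61·0.31·0.11 = 0.018423 + 0.026565 + 0.113119 + 0.020801 = 0.178908
The sector-wide selloff-present share is 0.026565 + 0.020801 = 0.047366.
So P(sector-wide selloff | price drop, ¬large insider sale) = 0.047366/0.178908 ≈ 0.2648.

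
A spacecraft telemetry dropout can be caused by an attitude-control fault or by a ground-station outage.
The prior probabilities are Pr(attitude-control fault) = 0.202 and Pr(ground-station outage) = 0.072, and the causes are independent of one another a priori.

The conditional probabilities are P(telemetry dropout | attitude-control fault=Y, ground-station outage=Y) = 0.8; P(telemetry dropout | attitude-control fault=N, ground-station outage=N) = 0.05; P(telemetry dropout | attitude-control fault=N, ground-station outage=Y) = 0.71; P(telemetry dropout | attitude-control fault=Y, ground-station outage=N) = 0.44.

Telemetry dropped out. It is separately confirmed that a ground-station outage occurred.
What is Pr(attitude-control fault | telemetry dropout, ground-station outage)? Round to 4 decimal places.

Pr(attitude-control fault | telemetry dropout, ground-station outage) ≈ 0.2219

P(telemetry dropout | ground-station outage) = 0.71*0.798 + 0.8*0.202 = 0.566580 + 0.161600 = 0.728180
Restricting to configurations with attitude-control fault present: 0.8*0.202 = 0.161600.
Hence the posterior is 0.161600/0.728180 ≈ 0.2219.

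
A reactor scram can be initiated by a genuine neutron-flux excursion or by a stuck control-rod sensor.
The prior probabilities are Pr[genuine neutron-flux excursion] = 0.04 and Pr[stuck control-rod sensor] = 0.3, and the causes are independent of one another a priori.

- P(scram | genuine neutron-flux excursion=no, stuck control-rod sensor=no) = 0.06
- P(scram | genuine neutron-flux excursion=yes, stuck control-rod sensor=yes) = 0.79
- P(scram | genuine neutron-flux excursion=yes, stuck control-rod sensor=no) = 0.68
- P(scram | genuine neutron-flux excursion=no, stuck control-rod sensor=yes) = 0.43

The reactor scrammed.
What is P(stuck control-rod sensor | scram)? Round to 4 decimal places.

By total probability over the 4 (genuine neutron-flux excursion, stuck control-rod sensor) configurations:
  P(scram) = 0.06×0.96×0.7 + 0.43×0.96×0.3 + 0.68×0.04×0.7 + 0.79×0.04×0.3
        = 0.040320 + 0.123840 + 0.019040 + 0.009480 = 0.192680
Configurations with stuck control-rod sensor contribute 0.133320, so
  P(stuck control-rod sensor | scram) = 0.133320 / 0.192680 ≈ 0.6919

P(stuck control-rod sensor | scram) ≈ 0.6919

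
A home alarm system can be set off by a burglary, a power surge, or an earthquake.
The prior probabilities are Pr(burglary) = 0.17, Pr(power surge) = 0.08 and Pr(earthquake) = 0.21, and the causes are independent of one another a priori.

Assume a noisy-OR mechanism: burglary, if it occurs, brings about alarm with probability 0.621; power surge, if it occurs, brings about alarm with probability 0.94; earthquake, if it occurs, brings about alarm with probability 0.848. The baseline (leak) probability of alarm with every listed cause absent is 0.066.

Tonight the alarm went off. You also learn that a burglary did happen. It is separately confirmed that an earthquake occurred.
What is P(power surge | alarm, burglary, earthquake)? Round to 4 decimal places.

P(power surge | alarm, burglary, earthquake) ≈ 0.0839

Under noisy-OR, P(alarm | causes) = 1 − (1−0.066)·∏(1−qᵢ) over the active causes.
Enumerate both values of power surge and weight by the priors:
  P(alarm | burglary, earthquake) = 0.946194*0.92 + 0.996772*0.08
        = 0.870498 + 0.079742 = 0.950240
Configurations with power surge contribute 0.079742, so
  P(power surge | alarm, burglary, earthquake) = 0.079742 / 0.950240 ≈ 0.0839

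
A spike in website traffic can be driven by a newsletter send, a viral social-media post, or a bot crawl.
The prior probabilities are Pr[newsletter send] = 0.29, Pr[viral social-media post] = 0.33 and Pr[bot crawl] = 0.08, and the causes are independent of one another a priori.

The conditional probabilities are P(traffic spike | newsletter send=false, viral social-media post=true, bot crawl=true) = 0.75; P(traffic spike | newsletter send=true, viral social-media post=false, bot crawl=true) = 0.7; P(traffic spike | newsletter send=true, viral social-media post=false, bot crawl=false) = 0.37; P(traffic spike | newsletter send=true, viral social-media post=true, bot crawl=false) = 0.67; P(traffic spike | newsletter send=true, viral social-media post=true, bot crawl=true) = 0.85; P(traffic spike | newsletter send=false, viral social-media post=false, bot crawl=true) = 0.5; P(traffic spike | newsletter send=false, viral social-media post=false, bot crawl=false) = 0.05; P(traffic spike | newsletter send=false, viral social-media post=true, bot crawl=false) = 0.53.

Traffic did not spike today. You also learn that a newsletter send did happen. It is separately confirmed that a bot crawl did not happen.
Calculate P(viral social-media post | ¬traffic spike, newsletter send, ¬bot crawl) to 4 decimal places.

P(viral social-media post | ¬traffic spike, newsletter send, ¬bot crawl) ≈ 0.2051

Enumerate both values of viral social-media post and weight by the priors:
  P(¬traffic spike | newsletter send, ¬bot crawl) = 0.63·0.67 + 0.33·0.33
        = 0.422100 + 0.108900 = 0.531000
The terms with viral social-media post present sum to 0.108900, so
  P(viral social-media post | ¬traffic spike, newsletter send, ¬bot crawl) = 0.108900 / 0.531000 ≈ 0.2051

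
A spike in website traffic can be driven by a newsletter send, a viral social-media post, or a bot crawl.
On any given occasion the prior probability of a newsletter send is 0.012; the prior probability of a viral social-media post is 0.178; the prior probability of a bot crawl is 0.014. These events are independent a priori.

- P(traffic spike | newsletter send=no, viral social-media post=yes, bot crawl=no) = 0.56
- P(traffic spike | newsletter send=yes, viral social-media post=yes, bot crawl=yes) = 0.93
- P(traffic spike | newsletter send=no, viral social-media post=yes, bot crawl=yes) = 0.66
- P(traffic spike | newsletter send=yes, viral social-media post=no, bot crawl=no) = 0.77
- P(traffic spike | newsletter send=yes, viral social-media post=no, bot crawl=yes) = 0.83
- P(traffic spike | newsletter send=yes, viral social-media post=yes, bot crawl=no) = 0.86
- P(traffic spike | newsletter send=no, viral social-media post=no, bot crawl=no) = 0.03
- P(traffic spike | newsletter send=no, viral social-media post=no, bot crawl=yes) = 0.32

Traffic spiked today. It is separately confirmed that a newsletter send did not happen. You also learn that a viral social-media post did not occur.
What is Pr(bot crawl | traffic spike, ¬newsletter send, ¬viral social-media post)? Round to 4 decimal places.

Pr(bot crawl | traffic spike, ¬newsletter send, ¬viral social-media post) ≈ 0.1315

Numerator (weight on configurations with bot crawl): 0.32×0.014 = 0.004480
Denominator P(traffic spike | ¬newsletter send, ¬viral social-media post): 0.03×0.986 + 0.32×0.014 = 0.034060
P(bot crawl | traffic spike, ¬newsletter send, ¬viral social-media post) = 0.004480/0.034060 ≈ 0.1315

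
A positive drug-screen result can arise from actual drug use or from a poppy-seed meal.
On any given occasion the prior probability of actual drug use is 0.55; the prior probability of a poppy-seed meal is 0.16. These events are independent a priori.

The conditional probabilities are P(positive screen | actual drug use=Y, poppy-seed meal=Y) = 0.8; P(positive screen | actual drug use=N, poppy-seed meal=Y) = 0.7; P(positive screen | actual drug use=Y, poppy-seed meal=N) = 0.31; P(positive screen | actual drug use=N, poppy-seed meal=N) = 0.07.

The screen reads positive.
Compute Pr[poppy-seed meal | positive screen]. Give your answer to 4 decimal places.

Pr[poppy-seed meal | positive screen] ≈ 0.4159

Numerator (weight on configurations with poppy-seed meal): 0.050400 + 0.070400 = 0.120800
Normalizer over all consistent configurations: 0.07·0.45·0.84 + 0.7·0.45·0.16 + 0.31·0.55·0.84 + 0.8·0.55·0.16 = 0.290480
P(poppy-seed meal | positive screen) = 0.120800/0.290480 ≈ 0.4159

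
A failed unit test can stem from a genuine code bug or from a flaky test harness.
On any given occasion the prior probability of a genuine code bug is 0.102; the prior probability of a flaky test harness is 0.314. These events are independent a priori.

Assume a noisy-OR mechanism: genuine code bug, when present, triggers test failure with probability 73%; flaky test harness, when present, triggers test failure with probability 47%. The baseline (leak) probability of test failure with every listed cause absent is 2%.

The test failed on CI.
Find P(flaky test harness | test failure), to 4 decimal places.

P(flaky test harness | test failure) ≈ 0.7188

Under noisy-OR, P(test failure | causes) = 1 − (1−0.02)·∏(1−qᵢ) over the active causes.
P(test failure) = 0.02·0.898·0.686 + 0.4806·0.898·0.314 + 0.7354·0.102·0.686 + 0.859762·0.102·0.314 = 0.012321 + 0.135516 + 0.051457 + 0.027536 = 0.226830
The flaky test harness-present share is 0.135516 + 0.027536 = 0.163052.
So P(flaky test harness | test failure) = 0.163052/0.226830 ≈ 0.7188.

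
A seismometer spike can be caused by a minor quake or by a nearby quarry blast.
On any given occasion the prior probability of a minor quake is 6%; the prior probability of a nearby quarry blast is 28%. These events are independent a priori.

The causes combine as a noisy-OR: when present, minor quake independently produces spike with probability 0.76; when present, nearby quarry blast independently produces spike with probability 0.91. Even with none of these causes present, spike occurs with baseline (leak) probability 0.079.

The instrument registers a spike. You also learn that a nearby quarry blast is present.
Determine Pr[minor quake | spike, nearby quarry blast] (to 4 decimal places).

Pr[minor quake | spike, nearby quarry blast] ≈ 0.0639

Under noisy-OR, P(spike | causes) = 1 − (1−0.079)·∏(1−qᵢ) over the active causes.
Enumerate both values of minor quake and weight by the priors:
  P(spike | nearby quarry blast) = 0.91711·0.94 + 0.980106·0.06
        = 0.862083 + 0.058806 = 0.920889
Keeping only the minor quake-present terms gives 0.058806, so
  P(minor quake | spike, nearby quarry blast) = 0.058806 / 0.920889 ≈ 0.0639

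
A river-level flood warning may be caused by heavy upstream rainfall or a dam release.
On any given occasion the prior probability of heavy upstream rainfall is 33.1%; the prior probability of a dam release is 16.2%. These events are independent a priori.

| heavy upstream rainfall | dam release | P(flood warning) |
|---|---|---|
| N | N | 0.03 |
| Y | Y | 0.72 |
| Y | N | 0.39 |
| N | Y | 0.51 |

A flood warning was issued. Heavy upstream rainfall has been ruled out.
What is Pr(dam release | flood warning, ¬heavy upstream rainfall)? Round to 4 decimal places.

By total probability over both values of dam release:
  P(flood warning | ¬heavy upstream rainfall) = 0.03·0.838 + 0.51·0.162
        = 0.025140 + 0.082620 = 0.107760
Configurations with dam release contribute 0.082620, so
  P(dam release | flood warning, ¬heavy upstream rainfall) = 0.082620 / 0.107760 ≈ 0.7667

Pr(dam release | flood warning, ¬heavy upstream rainfall) ≈ 0.7667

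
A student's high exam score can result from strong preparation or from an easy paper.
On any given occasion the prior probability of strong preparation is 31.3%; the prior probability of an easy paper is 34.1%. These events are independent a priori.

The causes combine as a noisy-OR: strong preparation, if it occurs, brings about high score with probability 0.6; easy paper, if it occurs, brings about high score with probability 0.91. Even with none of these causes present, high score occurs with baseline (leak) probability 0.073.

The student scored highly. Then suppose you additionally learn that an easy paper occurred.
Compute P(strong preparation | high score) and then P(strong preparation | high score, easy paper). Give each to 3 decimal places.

Under noisy-OR, P(high score | causes) = 1 − (1−0.073)·∏(1−qᵢ) over the active causes.
For the numerator, keep only strong preparation=true terms: 0.129783 + 0.103171 = 0.232954
Normalizer over all consistent configurations: 0.073·0.687·0.659 + 0.91657·0.687·0.341 + 0.6292·0.313·0.659 + 0.966628·0.313·0.341 = 0.480726
P(strong preparation | high score) = 0.232954/0.480726 ≈ 0.485

With the extra evidence:
P(high score | easy paper) = 0.91657×0.687 + 0.966628×0.313 = 0.629684 + 0.302555 = 0.932239
The strong preparation-present share is 0.966628×0.313 = 0.302555.
Hence the posterior is 0.302555/0.932239 ≈ 0.325.

P(strong preparation | high score) ≈ 0.485; P(strong preparation | high score, easy paper) ≈ 0.325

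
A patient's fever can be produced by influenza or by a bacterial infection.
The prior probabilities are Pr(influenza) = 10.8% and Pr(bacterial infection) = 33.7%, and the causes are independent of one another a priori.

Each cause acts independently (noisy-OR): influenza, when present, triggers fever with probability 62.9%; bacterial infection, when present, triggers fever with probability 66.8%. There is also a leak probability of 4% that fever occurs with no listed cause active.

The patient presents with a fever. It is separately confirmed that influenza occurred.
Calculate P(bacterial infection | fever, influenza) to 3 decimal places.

Under noisy-OR, P(fever | causes) = 1 − (1−0.04)·∏(1−qᵢ) over the active causes.
P(fever | influenza) = 0.64384×0.663 + 0.881755×0.337 = 0.426866 + 0.297151 = 0.724017
The bacterial infection-present share is 0.881755×0.337 = 0.297151.
P(bacterial infection | fever, influenza) = 0.297151 / 0.724017 ≈ 0.410

P(bacterial infection | fever, influenza) ≈ 0.410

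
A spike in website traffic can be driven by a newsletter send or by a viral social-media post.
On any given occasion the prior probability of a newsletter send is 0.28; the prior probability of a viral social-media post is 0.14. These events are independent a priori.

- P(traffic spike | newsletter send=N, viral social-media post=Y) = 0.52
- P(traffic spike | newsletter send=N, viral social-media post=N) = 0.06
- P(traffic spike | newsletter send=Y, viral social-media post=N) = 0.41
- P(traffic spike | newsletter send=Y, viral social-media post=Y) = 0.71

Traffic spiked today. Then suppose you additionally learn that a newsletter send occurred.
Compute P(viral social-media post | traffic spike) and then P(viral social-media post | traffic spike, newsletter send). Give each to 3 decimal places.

P(viral social-media post | traffic spike) ≈ 0.371; P(viral social-media post | traffic spike, newsletter send) ≈ 0.220

Enumerate the 4 (newsletter send, viral social-media post) configurations and weight by the priors:
  P(traffic spike) = 0.06×0.72×0.86 + 0.52×0.72×0.14 + 0.41×0.28×0.86 + 0.71×0.28×0.14
        = 0.037152 + 0.052416 + 0.098728 + 0.027832 = 0.216128
Keeping only the viral social-media post-present terms gives 0.080248, so
  P(viral social-media post | traffic spike) = 0.080248 / 0.216128 ≈ 0.371

Now condition on the additional information:
P(traffic spike | newsletter send) = 0.41×0.86 + 0.71×0.14 = 0.352600 + 0.099400 = 0.452000
Of this, 0.099400 comes from 0.71×0.14 (the viral social-media post=true cases).
Hence the posterior is 0.099400/0.452000 ≈ 0.220.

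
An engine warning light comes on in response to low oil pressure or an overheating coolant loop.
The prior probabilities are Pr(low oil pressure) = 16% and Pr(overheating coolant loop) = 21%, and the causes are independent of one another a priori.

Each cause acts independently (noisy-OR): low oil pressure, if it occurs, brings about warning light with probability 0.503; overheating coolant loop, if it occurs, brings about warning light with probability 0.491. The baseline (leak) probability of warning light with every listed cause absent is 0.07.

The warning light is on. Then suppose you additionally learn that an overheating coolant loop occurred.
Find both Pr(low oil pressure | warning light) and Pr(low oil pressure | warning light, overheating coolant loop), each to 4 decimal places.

Pr(low oil pressure | warning light) ≈ 0.4020; Pr(low oil pressure | warning light, overheating coolant loop) ≈ 0.2167

Under noisy-OR, P(warning light | causes) = 1 − (1−0.07)·∏(1−qᵢ) over the active causes.
Sum P(warning light|·) weighted by the priors over the 4 (low oil pressure, overheating coolant loop) configurations:
  P(warning light) = 0.07·0.84·0.79 + 0.52663·0.84·0.21 + 0.53779·0.16·0.79 + 0.764735·0.16·0.21
        = 0.046452 + 0.092898 + 0.067977 + 0.025695 = 0.233022
The terms with low oil pressure present sum to 0.093672, so
  P(low oil pressure | warning light) = 0.093672 / 0.233022 ≈ 0.4020

Now also conditioning on overheating coolant loop=true:
Numerator (weight on configurations with low oil pressure): 0.764735×0.16 = 0.122358
Denominator P(warning light | overheating coolant loop): 0.52663×0.84 + 0.764735×0.16 = 0.564727
Posterior = 0.122358 / 0.564727 ≈ 0.2167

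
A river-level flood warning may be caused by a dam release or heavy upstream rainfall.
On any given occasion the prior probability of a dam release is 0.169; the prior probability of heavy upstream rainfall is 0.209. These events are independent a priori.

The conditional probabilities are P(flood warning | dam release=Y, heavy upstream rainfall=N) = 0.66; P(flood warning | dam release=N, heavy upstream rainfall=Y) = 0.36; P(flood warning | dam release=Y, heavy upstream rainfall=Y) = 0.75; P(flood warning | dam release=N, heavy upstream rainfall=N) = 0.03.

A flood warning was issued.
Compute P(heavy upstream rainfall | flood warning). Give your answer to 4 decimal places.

Numerator (weight on configurations with heavy upstream rainfall): 0.062524 + 0.026491 = 0.089015
Normalizer over all consistent configurations: 0.03*0.831*0.791 + 0.36*0.831*0.209 + 0.66*0.169*0.791 + 0.75*0.169*0.209 = 0.196963
P(heavy upstream rainfall | flood warning) = 0.089015/0.196963 ≈ 0.4519

P(heavy upstream rainfall | flood warning) ≈ 0.4519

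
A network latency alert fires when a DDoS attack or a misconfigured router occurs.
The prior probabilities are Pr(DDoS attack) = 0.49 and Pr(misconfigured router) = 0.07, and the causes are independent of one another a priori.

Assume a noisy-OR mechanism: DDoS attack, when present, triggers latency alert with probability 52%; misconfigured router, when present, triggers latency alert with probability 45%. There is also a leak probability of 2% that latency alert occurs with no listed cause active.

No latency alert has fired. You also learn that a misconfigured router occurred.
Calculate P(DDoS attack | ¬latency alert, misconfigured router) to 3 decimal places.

P(DDoS attack | ¬latency alert, misconfigured router) ≈ 0.316

Under noisy-OR, P(latency alert | causes) = 1 − (1−0.02)·∏(1−qᵢ) over the active causes.
P(¬latency alert | misconfigured router) = 0.539×0.51 + 0.25872×0.49 = 0.274890 + 0.126773 = 0.401663
Restricting to configurations with DDoS attack present: 0.25872×0.49 = 0.126773.
P(DDoS attack | ¬latency alert, misconfigured router) = 0.126773 / 0.401663 ≈ 0.316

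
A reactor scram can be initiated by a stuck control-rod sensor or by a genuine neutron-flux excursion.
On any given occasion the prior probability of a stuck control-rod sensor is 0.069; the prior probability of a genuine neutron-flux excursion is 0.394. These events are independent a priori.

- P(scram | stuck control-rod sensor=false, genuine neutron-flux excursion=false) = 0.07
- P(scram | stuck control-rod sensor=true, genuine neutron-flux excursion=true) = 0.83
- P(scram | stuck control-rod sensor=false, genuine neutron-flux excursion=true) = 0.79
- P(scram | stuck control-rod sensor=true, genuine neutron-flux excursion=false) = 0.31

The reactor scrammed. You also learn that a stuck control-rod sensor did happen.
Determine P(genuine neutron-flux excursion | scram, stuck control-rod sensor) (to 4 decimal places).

Numerator (weight on configurations with genuine neutron-flux excursion): 0.83*0.394 = 0.327020
Normalizer over all consistent configurations: 0.31*0.606 + 0.83*0.394 = 0.514880
P(genuine neutron-flux excursion | scram, stuck control-rod sensor) = 0.327020/0.514880 ≈ 0.6351

P(genuine neutron-flux excursion | scram, stuck control-rod sensor) ≈ 0.6351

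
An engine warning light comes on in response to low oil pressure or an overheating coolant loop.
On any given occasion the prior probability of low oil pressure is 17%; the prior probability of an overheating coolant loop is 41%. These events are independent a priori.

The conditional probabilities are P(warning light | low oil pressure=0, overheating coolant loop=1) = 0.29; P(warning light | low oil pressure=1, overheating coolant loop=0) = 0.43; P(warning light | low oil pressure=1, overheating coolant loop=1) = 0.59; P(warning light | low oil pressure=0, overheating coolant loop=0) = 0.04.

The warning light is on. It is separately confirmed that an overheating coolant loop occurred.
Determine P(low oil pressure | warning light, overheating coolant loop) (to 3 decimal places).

P(low oil pressure | warning light, overheating coolant loop) ≈ 0.294

For the numerator, keep only low oil pressure=true terms: 0.59×0.17 = 0.100300
The normalizing constant is 0.29×0.83 + 0.59×0.17 = 0.341000
P(low oil pressure | warning light, overheating coolant loop) = 0.100300/0.341000 ≈ 0.294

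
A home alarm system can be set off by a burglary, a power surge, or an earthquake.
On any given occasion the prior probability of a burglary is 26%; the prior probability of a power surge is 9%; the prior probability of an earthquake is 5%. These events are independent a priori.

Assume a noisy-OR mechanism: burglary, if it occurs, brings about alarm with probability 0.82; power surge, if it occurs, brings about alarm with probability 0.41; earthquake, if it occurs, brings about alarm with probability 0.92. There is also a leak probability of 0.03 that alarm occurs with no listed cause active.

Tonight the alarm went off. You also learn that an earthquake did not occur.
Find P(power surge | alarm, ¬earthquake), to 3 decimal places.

Under noisy-OR, P(alarm | causes) = 1 − (1−0.03)·∏(1−qᵢ) over the active causes.
Weight on power surge=true, given the evidence: 0.028485 + 0.020989 = 0.049474
Denominator P(alarm | ¬earthquake): 0.03×0.74×0.91 + 0.4277×0.74×0.09 + 0.8254×0.26×0.91 + 0.896986×0.26×0.09 = 0.264966
P(power surge | alarm, ¬earthquake) = 0.049474/0.264966 ≈ 0.187

P(power surge | alarm, ¬earthquake) ≈ 0.187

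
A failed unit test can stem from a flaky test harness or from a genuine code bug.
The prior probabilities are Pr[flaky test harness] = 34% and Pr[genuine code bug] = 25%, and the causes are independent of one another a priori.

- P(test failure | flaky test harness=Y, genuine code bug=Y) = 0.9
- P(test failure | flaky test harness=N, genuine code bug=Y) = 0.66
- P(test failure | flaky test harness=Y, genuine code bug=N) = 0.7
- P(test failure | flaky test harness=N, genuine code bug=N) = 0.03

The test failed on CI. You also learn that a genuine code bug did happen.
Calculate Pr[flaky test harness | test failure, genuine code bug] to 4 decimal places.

Weight on flaky test harness=true, given the evidence: 0.9×0.34 = 0.306000
Denominator P(test failure | genuine code bug): 0.66×0.66 + 0.9×0.34 = 0.741600
P(flaky test harness | test failure, genuine code bug) = 0.306000/0.741600 ≈ 0.4126

Pr[flaky test harness | test failure, genuine code bug] ≈ 0.4126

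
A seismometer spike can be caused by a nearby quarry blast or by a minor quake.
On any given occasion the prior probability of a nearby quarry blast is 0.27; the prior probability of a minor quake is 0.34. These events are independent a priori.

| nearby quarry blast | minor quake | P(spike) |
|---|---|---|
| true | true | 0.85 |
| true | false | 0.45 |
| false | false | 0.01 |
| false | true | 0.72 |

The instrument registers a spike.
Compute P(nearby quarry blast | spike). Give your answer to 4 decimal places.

P(nearby quarry blast | spike) ≈ 0.4630

Numerator (weight on configurations with nearby quarry blast): 0.080190 + 0.078030 = 0.158220
Denominator P(spike): 0.01*0.73*0.66 + 0.72*0.73*0.34 + 0.45*0.27*0.66 + 0.85*0.27*0.34 = 0.341742
P(nearby quarry blast | spike) = 0.158220/0.341742 ≈ 0.4630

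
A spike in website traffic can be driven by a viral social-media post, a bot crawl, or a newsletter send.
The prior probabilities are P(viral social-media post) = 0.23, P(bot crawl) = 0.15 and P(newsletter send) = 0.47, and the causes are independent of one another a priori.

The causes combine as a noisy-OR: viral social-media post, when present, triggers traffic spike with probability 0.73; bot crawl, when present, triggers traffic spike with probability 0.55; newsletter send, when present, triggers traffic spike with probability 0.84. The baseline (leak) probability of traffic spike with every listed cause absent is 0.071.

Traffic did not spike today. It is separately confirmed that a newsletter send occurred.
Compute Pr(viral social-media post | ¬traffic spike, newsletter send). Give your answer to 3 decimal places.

Pr(viral social-media post | ¬traffic spike, newsletter send) ≈ 0.075

Under noisy-OR, P(traffic spike | causes) = 1 − (1−0.071)·∏(1−qᵢ) over the active causes.
Numerator (weight on configurations with viral social-media post): 0.007846 + 0.000623 = 0.008469
Denominator P(¬traffic spike | newsletter send): 0.14864·0.77·0.85 + 0.066888·0.77·0.15 + 0.040133·0.23·0.85 + 0.01806·0.23·0.15 = 0.113480
P(viral social-media post | ¬traffic spike, newsletter send) = 0.008469/0.113480 ≈ 0.075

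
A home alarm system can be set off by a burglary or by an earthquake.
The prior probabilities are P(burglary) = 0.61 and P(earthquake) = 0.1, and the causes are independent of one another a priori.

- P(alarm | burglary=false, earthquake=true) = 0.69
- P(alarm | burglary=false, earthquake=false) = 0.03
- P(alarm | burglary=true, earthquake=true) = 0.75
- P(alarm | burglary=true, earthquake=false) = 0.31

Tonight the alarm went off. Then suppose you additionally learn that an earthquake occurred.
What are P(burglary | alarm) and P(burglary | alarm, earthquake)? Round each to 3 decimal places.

P(burglary | alarm) ≈ 0.852; P(burglary | alarm, earthquake) ≈ 0.630

Sum P(alarm|·) weighted by the priors over the 4 (burglary, earthquake) configurations:
  P(alarm) = 0.03×0.39×0.9 + 0.69×0.39×0.1 + 0.31×0.61×0.9 + 0.75×0.61×0.1
        = 0.010530 + 0.026910 + 0.170190 + 0.045750 = 0.253380
Configurations with burglary contribute 0.215940, so
  P(burglary | alarm) = 0.215940 / 0.253380 ≈ 0.852

Now condition on the additional information:
By total probability over both values of burglary:
  P(alarm | earthquake) = 0.69·0.39 + 0.75·0.61
        = 0.269100 + 0.457500 = 0.726600
Configurations with burglary contribute 0.457500, so
  P(burglary | alarm, earthquake) = 0.457500 / 0.726600 ≈ 0.630
The drop from 0.852 to 0.630 is the explaining-away (discounting) effect.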